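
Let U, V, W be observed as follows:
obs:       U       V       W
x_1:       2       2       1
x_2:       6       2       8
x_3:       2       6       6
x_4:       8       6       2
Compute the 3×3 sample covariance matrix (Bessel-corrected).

Step 1 — column means:
  mean(U) = (2 + 6 + 2 + 8) / 4 = 18/4 = 4.5
  mean(V) = (2 + 2 + 6 + 6) / 4 = 16/4 = 4
  mean(W) = (1 + 8 + 6 + 2) / 4 = 17/4 = 4.25

Step 2 — sample covariance S[i,j] = (1/(n-1)) · Σ_k (x_{k,i} - mean_i) · (x_{k,j} - mean_j), with n-1 = 3.
  S[U,U] = ((-2.5)·(-2.5) + (1.5)·(1.5) + (-2.5)·(-2.5) + (3.5)·(3.5)) / 3 = 27/3 = 9
  S[U,V] = ((-2.5)·(-2) + (1.5)·(-2) + (-2.5)·(2) + (3.5)·(2)) / 3 = 4/3 = 1.3333
  S[U,W] = ((-2.5)·(-3.25) + (1.5)·(3.75) + (-2.5)·(1.75) + (3.5)·(-2.25)) / 3 = 1.5/3 = 0.5
  S[V,V] = ((-2)·(-2) + (-2)·(-2) + (2)·(2) + (2)·(2)) / 3 = 16/3 = 5.3333
  S[V,W] = ((-2)·(-3.25) + (-2)·(3.75) + (2)·(1.75) + (2)·(-2.25)) / 3 = -2/3 = -0.6667
  S[W,W] = ((-3.25)·(-3.25) + (3.75)·(3.75) + (1.75)·(1.75) + (-2.25)·(-2.25)) / 3 = 32.75/3 = 10.9167

S is symmetric (S[j,i] = S[i,j]). Assembling:

S = [[9, 1.3333, 0.5],
 [1.3333, 5.3333, -0.6667],
 [0.5, -0.6667, 10.9167]]


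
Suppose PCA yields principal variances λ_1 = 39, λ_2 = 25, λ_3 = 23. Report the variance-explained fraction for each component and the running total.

Step 1 — total variance = trace(Sigma) = Σ λ_i = 39 + 25 + 23 = 87.

Step 2 — fraction explained by component i = λ_i / Σ λ:
  PC1: 39/87 = 0.4483
  PC2: 25/87 = 0.2874
  PC3: 23/87 = 0.2644

Step 3 — cumulative fraction after k components = (λ_1 + ... + λ_k) / Σ λ:
  k = 1: 39/87 = 0.4483
  k = 2: (39 + 25)/87 = 64/87 = 0.7356
  k = 3: (39 + 25 + 23)/87 = 87/87 = 1

Summary (fraction, with percent):

explained: PC1 0.4483 (44.83%), PC2 0.2874 (28.74%), PC3 0.2644 (26.44%);  cumulative: 0.4483, 0.7356, 1


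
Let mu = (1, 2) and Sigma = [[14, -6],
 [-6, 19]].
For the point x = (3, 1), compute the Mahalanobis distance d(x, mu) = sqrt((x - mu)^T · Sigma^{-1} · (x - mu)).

Step 1 — centre the observation: (x - mu) = (2, -1).

Step 2 — invert Sigma. det(Sigma) = 14·19 - (-6)² = 230.
  Sigma^{-1} = (1/det) · [[d, -b], [-b, a]] = [[0.0826, 0.0261],
 [0.0261, 0.0609]].

Step 3 — form the quadratic (x - mu)^T · Sigma^{-1} · (x - mu):
  Sigma^{-1} · (x - mu) = (0.1391, -0.0087).
  (x - mu)^T · [Sigma^{-1} · (x - mu)] = (2)·(0.1391) + (-1)·(-0.0087) = 0.287.

Step 4 — take square root: d = √(0.287) ≈ 0.5357.

d(x, mu) = √(0.287) ≈ 0.5357


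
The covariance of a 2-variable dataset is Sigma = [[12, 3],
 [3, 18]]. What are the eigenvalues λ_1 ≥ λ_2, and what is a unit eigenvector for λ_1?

Step 1 — characteristic polynomial of 2×2 Sigma:
  det(Sigma - λI) = λ² - trace · λ + det = 0.
  trace = 12 + 18 = 30, det = 12·18 - (3)² = 207.
Step 2 — discriminant:
  Δ = trace² - 4·det = 900 - 828 = 72.
Step 3 — eigenvalues:
  λ = (trace ± √Δ)/2 = (30 ± 8.4853)/2,
  λ_1 = 19.2426,  λ_2 = 10.7574.

Step 4 — unit eigenvector for λ_1: solve (Sigma - λ_1 I)v = 0. First row:
  (12 - 19.2426)·v_x + (3)·v_y = 0, i.e. (-7.2426)·v_x + (3)·v_y = 0,
  so v ∝ (b, λ_1 - a) = (3, 7.2426) = u.
  ||u|| = √((3)² + (7.2426)²) = √(61.4558) ≈ 7.8394,
  v_1 = u/||u|| ≈ (0.3827, 0.9239) (||v_1|| = 1).

λ_1 = 19.2426,  λ_2 = 10.7574;  v_1 ≈ (0.3827, 0.9239)


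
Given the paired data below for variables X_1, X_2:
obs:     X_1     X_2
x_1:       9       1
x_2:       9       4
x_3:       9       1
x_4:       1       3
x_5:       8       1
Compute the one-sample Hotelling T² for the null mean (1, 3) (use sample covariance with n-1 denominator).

Step 1 — sample mean vector:
  mean(X_1) = (9 + 9 + 9 + 1 + 8) / 5 = 36/5 = 7.2
  mean(X_2) = (1 + 4 + 1 + 3 + 1) / 5 = 10/5 = 2
  x̄ = (7.2, 2),  deviation x̄ - mu_0 = (7.2, 2) - (1, 3) = (6.2, -1).

Step 2 — sample covariance matrix, S[i,j] = (1/(n-1)) · Σ_k (x_{k,i} - mean_i) · (x_{k,j} - mean_j), divisor n-1 = 4:
  S[X_1,X_1] = ((1.8)·(1.8) + (1.8)·(1.8) + (1.8)·(1.8) + (-6.2)·(-6.2) + (0.8)·(0.8)) / 4 = 48.8/4 = 12.2
  S[X_1,X_2] = ((1.8)·(-1) + (1.8)·(2) + (1.8)·(-1) + (-6.2)·(1) + (0.8)·(-1)) / 4 = -7/4 = -1.75
  S[X_2,X_2] = ((-1)·(-1) + (2)·(2) + (-1)·(-1) + (1)·(1) + (-1)·(-1)) / 4 = 8/4 = 2
  S = [[12.2, -1.75],
 [-1.75, 2]].

Step 3 — invert S. det(S) = 12.2·2 - (-1.75)² = 21.3375.
  S^{-1} = (1/det) · [[d, -b], [-b, a]] = [[0.0937, 0.082],
 [0.082, 0.5718]].

Step 4 — quadratic form (x̄ - mu_0)^T · S^{-1} · (x̄ - mu_0):
  S^{-1} · (x̄ - mu_0) = (0.4991, -0.0633),
  (x̄ - mu_0)^T · [...] = (6.2)·(0.4991) + (-1)·(-0.0633) = 3.1578.

Step 5 — scale by n: T² = 5 · 3.1578 = 15.7891.

T² ≈ 15.7891


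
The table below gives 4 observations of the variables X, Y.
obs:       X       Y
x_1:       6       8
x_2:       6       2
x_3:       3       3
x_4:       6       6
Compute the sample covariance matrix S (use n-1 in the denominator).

Step 1 — column means:
  mean(X) = (6 + 6 + 3 + 6) / 4 = 21/4 = 5.25
  mean(Y) = (8 + 2 + 3 + 6) / 4 = 19/4 = 4.75

Step 2 — sample covariance S[i,j] = (1/(n-1)) · Σ_k (x_{k,i} - mean_i) · (x_{k,j} - mean_j), with n-1 = 3.
  S[X,X] = ((0.75)·(0.75) + (0.75)·(0.75) + (-2.25)·(-2.25) + (0.75)·(0.75)) / 3 = 6.75/3 = 2.25
  S[X,Y] = ((0.75)·(3.25) + (0.75)·(-2.75) + (-2.25)·(-1.75) + (0.75)·(1.25)) / 3 = 5.25/3 = 1.75
  S[Y,Y] = ((3.25)·(3.25) + (-2.75)·(-2.75) + (-1.75)·(-1.75) + (1.25)·(1.25)) / 3 = 22.75/3 = 7.5833

S is symmetric (S[j,i] = S[i,j]). Assembling:

S = [[2.25, 1.75],
 [1.75, 7.5833]]


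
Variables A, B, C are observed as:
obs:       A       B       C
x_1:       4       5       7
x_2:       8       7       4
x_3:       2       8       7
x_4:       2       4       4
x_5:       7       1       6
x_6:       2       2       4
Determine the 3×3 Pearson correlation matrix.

Step 1 — column means:
  mean(A) = (4 + 8 + 2 + 2 + 7 + 2) / 6 = 25/6 = 4.1667
  mean(B) = (5 + 7 + 8 + 4 + 1 + 2) / 6 = 27/6 = 4.5
  mean(C) = (7 + 4 + 7 + 4 + 6 + 4) / 6 = 32/6 = 5.3333

Step 2 — sample variances and covariances s[i,j] = (1/(n-1)) · Σ_k (x_{k,i} - mean_i) · (x_{k,j} - mean_j), with n-1 = 5:
  s[A,A] = ((-0.1667)·(-0.1667) + (3.8333)·(3.8333) + (-2.1667)·(-2.1667) + (-2.1667)·(-2.1667) + (2.8333)·(2.8333) + (-2.1667)·(-2.1667)) / 5 = 36.8333/5 = 7.3667
  s[A,B] = ((-0.1667)·(0.5) + (3.8333)·(2.5) + (-2.1667)·(3.5) + (-2.1667)·(-0.5) + (2.8333)·(-3.5) + (-2.1667)·(-2.5)) / 5 = -1.5/5 = -0.3
  s[A,C] = ((-0.1667)·(1.6667) + (3.8333)·(-1.3333) + (-2.1667)·(1.6667) + (-2.1667)·(-1.3333) + (2.8333)·(0.6667) + (-2.1667)·(-1.3333)) / 5 = -1.3333/5 = -0.2667
  s[B,B] = ((0.5)·(0.5) + (2.5)·(2.5) + (3.5)·(3.5) + (-0.5)·(-0.5) + (-3.5)·(-3.5) + (-2.5)·(-2.5)) / 5 = 37.5/5 = 7.5
  s[B,C] = ((0.5)·(1.6667) + (2.5)·(-1.3333) + (3.5)·(1.6667) + (-0.5)·(-1.3333) + (-3.5)·(0.6667) + (-2.5)·(-1.3333)) / 5 = 5/5 = 1
  s[C,C] = ((1.6667)·(1.6667) + (-1.3333)·(-1.3333) + (1.6667)·(1.6667) + (-1.3333)·(-1.3333) + (0.6667)·(0.6667) + (-1.3333)·(-1.3333)) / 5 = 11.3333/5 = 2.2667
  Sample standard deviations s_i = √(s[i,i]):
  s(A) = √(7.3667) = 2.7142
  s(B) = √(7.5) = 2.7386
  s(C) = √(2.2667) = 1.5055

Step 3 — r_{ij} = s_{ij} / (s_i · s_j):
  r[A,A] = 1 (diagonal).
  r[A,B] = -0.3 / (2.7142 · 2.7386) = -0.3 / 7.433 = -0.0404
  r[A,C] = -0.2667 / (2.7142 · 1.5055) = -0.2667 / 4.0863 = -0.0653
  r[B,B] = 1 (diagonal).
  r[B,C] = 1 / (2.7386 · 1.5055) = 1 / 4.1231 = 0.2425
  r[C,C] = 1 (diagonal).

R is symmetric with unit diagonal. Assembling:

R = [[1, -0.0404, -0.0653],
 [-0.0404, 1, 0.2425],
 [-0.0653, 0.2425, 1]]


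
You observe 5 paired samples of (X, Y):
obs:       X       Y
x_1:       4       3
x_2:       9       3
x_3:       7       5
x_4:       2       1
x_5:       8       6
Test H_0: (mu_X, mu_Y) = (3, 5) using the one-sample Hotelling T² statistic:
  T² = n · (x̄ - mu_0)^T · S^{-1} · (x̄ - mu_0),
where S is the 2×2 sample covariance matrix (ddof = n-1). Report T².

Step 1 — sample mean vector:
  mean(X) = (4 + 9 + 7 + 2 + 8) / 5 = 30/5 = 6
  mean(Y) = (3 + 3 + 5 + 1 + 6) / 5 = 18/5 = 3.6
  x̄ = (6, 3.6),  deviation x̄ - mu_0 = (6, 3.6) - (3, 5) = (3, -1.4).

Step 2 — sample covariance matrix, S[i,j] = (1/(n-1)) · Σ_k (x_{k,i} - mean_i) · (x_{k,j} - mean_j), divisor n-1 = 4:
  S[X,X] = ((-2)·(-2) + (3)·(3) + (1)·(1) + (-4)·(-4) + (2)·(2)) / 4 = 34/4 = 8.5
  S[X,Y] = ((-2)·(-0.6) + (3)·(-0.6) + (1)·(1.4) + (-4)·(-2.6) + (2)·(2.4)) / 4 = 16/4 = 4
  S[Y,Y] = ((-0.6)·(-0.6) + (-0.6)·(-0.6) + (1.4)·(1.4) + (-2.6)·(-2.6) + (2.4)·(2.4)) / 4 = 15.2/4 = 3.8
  S = [[8.5, 4],
 [4, 3.8]].

Step 3 — invert S. det(S) = 8.5·3.8 - (4)² = 16.3.
  S^{-1} = (1/det) · [[d, -b], [-b, a]] = [[0.2331, -0.2454],
 [-0.2454, 0.5215]].

Step 4 — quadratic form (x̄ - mu_0)^T · S^{-1} · (x̄ - mu_0):
  S^{-1} · (x̄ - mu_0) = (1.0429, -1.4663),
  (x̄ - mu_0)^T · [...] = (3)·(1.0429) + (-1.4)·(-1.4663) = 5.1816.

Step 5 — scale by n: T² = 5 · 5.1816 = 25.908.

T² ≈ 25.908


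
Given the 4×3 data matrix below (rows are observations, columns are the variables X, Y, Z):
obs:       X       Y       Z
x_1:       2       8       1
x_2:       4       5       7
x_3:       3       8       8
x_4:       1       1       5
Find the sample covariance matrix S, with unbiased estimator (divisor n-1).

Step 1 — column means:
  mean(X) = (2 + 4 + 3 + 1) / 4 = 10/4 = 2.5
  mean(Y) = (8 + 5 + 8 + 1) / 4 = 22/4 = 5.5
  mean(Z) = (1 + 7 + 8 + 5) / 4 = 21/4 = 5.25

Step 2 — sample covariance S[i,j] = (1/(n-1)) · Σ_k (x_{k,i} - mean_i) · (x_{k,j} - mean_j), with n-1 = 3.
  S[X,X] = ((-0.5)·(-0.5) + (1.5)·(1.5) + (0.5)·(0.5) + (-1.5)·(-1.5)) / 3 = 5/3 = 1.6667
  S[X,Y] = ((-0.5)·(2.5) + (1.5)·(-0.5) + (0.5)·(2.5) + (-1.5)·(-4.5)) / 3 = 6/3 = 2
  S[X,Z] = ((-0.5)·(-4.25) + (1.5)·(1.75) + (0.5)·(2.75) + (-1.5)·(-0.25)) / 3 = 6.5/3 = 2.1667
  S[Y,Y] = ((2.5)·(2.5) + (-0.5)·(-0.5) + (2.5)·(2.5) + (-4.5)·(-4.5)) / 3 = 33/3 = 11
  S[Y,Z] = ((2.5)·(-4.25) + (-0.5)·(1.75) + (2.5)·(2.75) + (-4.5)·(-0.25)) / 3 = -3.5/3 = -1.1667
  S[Z,Z] = ((-4.25)·(-4.25) + (1.75)·(1.75) + (2.75)·(2.75) + (-0.25)·(-0.25)) / 3 = 28.75/3 = 9.5833

S is symmetric (S[j,i] = S[i,j]). Assembling:

S = [[1.6667, 2, 2.1667],
 [2, 11, -1.1667],
 [2.1667, -1.1667, 9.5833]]


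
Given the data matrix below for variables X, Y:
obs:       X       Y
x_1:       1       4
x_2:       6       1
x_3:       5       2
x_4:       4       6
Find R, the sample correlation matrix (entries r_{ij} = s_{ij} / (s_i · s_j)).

Step 1 — column means:
  mean(X) = (1 + 6 + 5 + 4) / 4 = 16/4 = 4
  mean(Y) = (4 + 1 + 2 + 6) / 4 = 13/4 = 3.25

Step 2 — sample variances and covariances s[i,j] = (1/(n-1)) · Σ_k (x_{k,i} - mean_i) · (x_{k,j} - mean_j), with n-1 = 3:
  s[X,X] = ((-3)·(-3) + (2)·(2) + (1)·(1) + (0)·(0)) / 3 = 14/3 = 4.6667
  s[X,Y] = ((-3)·(0.75) + (2)·(-2.25) + (1)·(-1.25) + (0)·(2.75)) / 3 = -8/3 = -2.6667
  s[Y,Y] = ((0.75)·(0.75) + (-2.25)·(-2.25) + (-1.25)·(-1.25) + (2.75)·(2.75)) / 3 = 14.75/3 = 4.9167
  Sample standard deviations s_i = √(s[i,i]):
  s(X) = √(4.6667) = 2.1602
  s(Y) = √(4.9167) = 2.2174

Step 3 — r_{ij} = s_{ij} / (s_i · s_j):
  r[X,X] = 1 (diagonal).
  r[X,Y] = -2.6667 / (2.1602 · 2.2174) = -2.6667 / 4.79 = -0.5567
  r[Y,Y] = 1 (diagonal).

R is symmetric with unit diagonal. Assembling:

R = [[1, -0.5567],
 [-0.5567, 1]]


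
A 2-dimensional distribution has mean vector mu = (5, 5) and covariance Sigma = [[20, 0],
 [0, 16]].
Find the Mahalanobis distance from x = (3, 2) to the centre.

Step 1 — centre the observation: (x - mu) = (-2, -3).

Step 2 — invert Sigma. det(Sigma) = 20·16 - (0)² = 320.
  Sigma^{-1} = (1/det) · [[d, -b], [-b, a]] = [[0.05, 0],
 [0, 0.0625]].

Step 3 — form the quadratic (x - mu)^T · Sigma^{-1} · (x - mu):
  Sigma^{-1} · (x - mu) = (-0.1, -0.1875).
  (x - mu)^T · [Sigma^{-1} · (x - mu)] = (-2)·(-0.1) + (-3)·(-0.1875) = 0.7625.

Step 4 — take square root: d = √(0.7625) ≈ 0.8732.

d(x, mu) = √(0.7625) ≈ 0.8732


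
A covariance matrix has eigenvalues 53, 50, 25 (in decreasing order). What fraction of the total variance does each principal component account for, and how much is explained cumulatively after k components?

Step 1 — total variance = trace(Sigma) = Σ λ_i = 53 + 50 + 25 = 128.

Step 2 — fraction explained by component i = λ_i / Σ λ:
  PC1: 53/128 = 0.4141
  PC2: 50/128 = 0.3906
  PC3: 25/128 = 0.1953

Step 3 — cumulative fraction after k components = (λ_1 + ... + λ_k) / Σ λ:
  k = 1: 53/128 = 0.4141
  k = 2: (53 + 50)/128 = 103/128 = 0.8047
  k = 3: (53 + 50 + 25)/128 = 128/128 = 1

Summary (fraction, with percent):

explained: PC1 0.4141 (41.41%), PC2 0.3906 (39.06%), PC3 0.1953 (19.53%);  cumulative: 0.4141, 0.8047, 1


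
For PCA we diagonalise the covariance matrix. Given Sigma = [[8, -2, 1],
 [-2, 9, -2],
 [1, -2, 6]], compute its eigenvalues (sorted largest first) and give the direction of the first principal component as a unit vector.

Step 1 — characteristic polynomial p(λ) = det(λI - Sigma) = λ³ - tr·λ² + c_1·λ - det, where tr = trace, c_1 = sum of the principal 2×2 minors, det = det(Sigma):
  tr = 8 + 9 + 6 = 23,
  c_1 = (8·9 - (-2)²) + (8·6 - (1)²) + (9·6 - (-2)²) = 68 + 47 + 50 = 165,
  det = 8·(9·6 - (-2)²) - (-2)·((-2)·6 - (-2)·(1)) + (1)·((-2)·(-2) - 9·(1)) = 8·(50) - (-2)·(-10) + (1)·(-5) = 375.
  So p(λ) = λ³ - 23λ² + 165λ - 375.
Step 2 — look for an integer root (rational root theorem: any rational root is an integer divisor of 375). Testing λ = 5:
  p(5) = 125 - 575 + 825 - 375 = 0  ✓
  Dividing out (λ - 5): p(λ) = (λ - 5)(λ² - 18λ + 75).
Step 3 — remaining eigenvalues from the quadratic λ² - 18λ + 75 = 0:
  Δ = 18² - 4·75 = 324 - 300 = 24,  λ = (18 ± √24)/2 = (18 ± 4.899)/2 ≈ 11.4495 or 6.5505.
  Sorted: λ_1 = 11.4495,  λ_2 = 6.5505,  λ_3 = 5  (check: sum = 23 = tr ✓).

Step 4 — unit eigenvector for λ_1 ≈ 11.4495: v spans the null space of (Sigma - λ_1 I), whose rows are
  r_1 = (-3.4495, -2, 1),  r_2 = (-2, -2.4495, -2),  r_3 = (1, -2, -5.4495).
  v is orthogonal to every row, so take v ∝ r_1 × r_2 = ((-2)·(-2) - (1)·(-2.4495), (1)·(-2) - (-3.4495)·(-2), (-3.4495)·(-2.4495) - (-2)·(-2)) ≈ (6.4495, -8.899, 4.4495).
  Let u = (6.4495, -8.899, 4.4495).
  ||u|| = √((6.4495)² + (-8.899)² + (4.4495)²) = √(140.5857) ≈ 11.8569,  v_1 = u/||u|| ≈ (0.5439, -0.7505, 0.3753) (||v_1|| = 1).

λ_1 = 11.4495,  λ_2 = 6.5505,  λ_3 = 5;  v_1 ≈ (0.5439, -0.7505, 0.3753)


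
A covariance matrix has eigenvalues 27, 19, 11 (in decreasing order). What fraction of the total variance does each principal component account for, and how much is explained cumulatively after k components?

Step 1 — total variance = trace(Sigma) = Σ λ_i = 27 + 19 + 11 = 57.

Step 2 — fraction explained by component i = λ_i / Σ λ:
  PC1: 27/57 = 0.4737
  PC2: 19/57 = 0.3333
  PC3: 11/57 = 0.193

Step 3 — cumulative fraction after k components = (λ_1 + ... + λ_k) / Σ λ:
  k = 1: 27/57 = 0.4737
  k = 2: (27 + 19)/57 = 46/57 = 0.807
  k = 3: (27 + 19 + 11)/57 = 57/57 = 1

Summary (fraction, with percent):

explained: PC1 0.4737 (47.37%), PC2 0.3333 (33.33%), PC3 0.193 (19.3%);  cumulative: 0.4737, 0.807, 1


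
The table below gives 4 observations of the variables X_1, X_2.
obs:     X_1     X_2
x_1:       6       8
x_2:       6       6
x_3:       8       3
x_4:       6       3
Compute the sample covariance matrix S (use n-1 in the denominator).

Step 1 — column means:
  mean(X_1) = (6 + 6 + 8 + 6) / 4 = 26/4 = 6.5
  mean(X_2) = (8 + 6 + 3 + 3) / 4 = 20/4 = 5

Step 2 — sample covariance S[i,j] = (1/(n-1)) · Σ_k (x_{k,i} - mean_i) · (x_{k,j} - mean_j), with n-1 = 3.
  S[X_1,X_1] = ((-0.5)·(-0.5) + (-0.5)·(-0.5) + (1.5)·(1.5) + (-0.5)·(-0.5)) / 3 = 3/3 = 1
  S[X_1,X_2] = ((-0.5)·(3) + (-0.5)·(1) + (1.5)·(-2) + (-0.5)·(-2)) / 3 = -4/3 = -1.3333
  S[X_2,X_2] = ((3)·(3) + (1)·(1) + (-2)·(-2) + (-2)·(-2)) / 3 = 18/3 = 6

S is symmetric (S[j,i] = S[i,j]). Assembling:

S = [[1, -1.3333],
 [-1.3333, 6]]


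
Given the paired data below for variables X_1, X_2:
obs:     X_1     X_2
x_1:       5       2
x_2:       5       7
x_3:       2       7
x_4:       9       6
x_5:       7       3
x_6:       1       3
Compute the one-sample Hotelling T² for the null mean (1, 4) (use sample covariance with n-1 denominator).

Step 1 — sample mean vector:
  mean(X_1) = (5 + 5 + 2 + 9 + 7 + 1) / 6 = 29/6 = 4.8333
  mean(X_2) = (2 + 7 + 7 + 6 + 3 + 3) / 6 = 28/6 = 4.6667
  x̄ = (4.8333, 4.6667),  deviation x̄ - mu_0 = (4.8333, 4.6667) - (1, 4) = (3.8333, 0.6667).

Step 2 — sample covariance matrix, S[i,j] = (1/(n-1)) · Σ_k (x_{k,i} - mean_i) · (x_{k,j} - mean_j), divisor n-1 = 5:
  S[X_1,X_1] = ((0.1667)·(0.1667) + (0.1667)·(0.1667) + (-2.8333)·(-2.8333) + (4.1667)·(4.1667) + (2.1667)·(2.1667) + (-3.8333)·(-3.8333)) / 5 = 44.8333/5 = 8.9667
  S[X_1,X_2] = ((0.1667)·(-2.6667) + (0.1667)·(2.3333) + (-2.8333)·(2.3333) + (4.1667)·(1.3333) + (2.1667)·(-1.6667) + (-3.8333)·(-1.6667)) / 5 = 1.6667/5 = 0.3333
  S[X_2,X_2] = ((-2.6667)·(-2.6667) + (2.3333)·(2.3333) + (2.3333)·(2.3333) + (1.3333)·(1.3333) + (-1.6667)·(-1.6667) + (-1.6667)·(-1.6667)) / 5 = 25.3333/5 = 5.0667
  S = [[8.9667, 0.3333],
 [0.3333, 5.0667]].

Step 3 — invert S. det(S) = 8.9667·5.0667 - (0.3333)² = 45.32.
  S^{-1} = (1/det) · [[d, -b], [-b, a]] = [[0.1118, -0.0074],
 [-0.0074, 0.1979]].

Step 4 — quadratic form (x̄ - mu_0)^T · S^{-1} · (x̄ - mu_0):
  S^{-1} · (x̄ - mu_0) = (0.4237, 0.1037),
  (x̄ - mu_0)^T · [...] = (3.8333)·(0.4237) + (0.6667)·(0.1037) = 1.6931.

Step 5 — scale by n: T² = 6 · 1.6931 = 10.1589.

T² ≈ 10.1589


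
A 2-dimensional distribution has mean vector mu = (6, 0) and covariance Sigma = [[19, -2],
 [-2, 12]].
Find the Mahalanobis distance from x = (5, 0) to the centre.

Step 1 — centre the observation: (x - mu) = (-1, 0).

Step 2 — invert Sigma. det(Sigma) = 19·12 - (-2)² = 224.
  Sigma^{-1} = (1/det) · [[d, -b], [-b, a]] = [[0.0536, 0.0089],
 [0.0089, 0.0848]].

Step 3 — form the quadratic (x - mu)^T · Sigma^{-1} · (x - mu):
  Sigma^{-1} · (x - mu) = (-0.0536, -0.0089).
  (x - mu)^T · [Sigma^{-1} · (x - mu)] = (-1)·(-0.0536) + (0)·(-0.0089) = 0.0536.

Step 4 — take square root: d = √(0.0536) ≈ 0.2315.

d(x, mu) = √(0.0536) ≈ 0.2315


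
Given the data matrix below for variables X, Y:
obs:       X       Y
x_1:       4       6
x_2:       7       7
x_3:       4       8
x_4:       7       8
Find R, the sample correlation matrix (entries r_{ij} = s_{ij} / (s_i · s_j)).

Step 1 — column means:
  mean(X) = (4 + 7 + 4 + 7) / 4 = 22/4 = 5.5
  mean(Y) = (6 + 7 + 8 + 8) / 4 = 29/4 = 7.25

Step 2 — sample variances and covariances s[i,j] = (1/(n-1)) · Σ_k (x_{k,i} - mean_i) · (x_{k,j} - mean_j), with n-1 = 3:
  s[X,X] = ((-1.5)·(-1.5) + (1.5)·(1.5) + (-1.5)·(-1.5) + (1.5)·(1.5)) / 3 = 9/3 = 3
  s[X,Y] = ((-1.5)·(-1.25) + (1.5)·(-0.25) + (-1.5)·(0.75) + (1.5)·(0.75)) / 3 = 1.5/3 = 0.5
  s[Y,Y] = ((-1.25)·(-1.25) + (-0.25)·(-0.25) + (0.75)·(0.75) + (0.75)·(0.75)) / 3 = 2.75/3 = 0.9167
  Sample standard deviations s_i = √(s[i,i]):
  s(X) = √(3) = 1.7321
  s(Y) = √(0.9167) = 0.9574

Step 3 — r_{ij} = s_{ij} / (s_i · s_j):
  r[X,X] = 1 (diagonal).
  r[X,Y] = 0.5 / (1.7321 · 0.9574) = 0.5 / 1.6583 = 0.3015
  r[Y,Y] = 1 (diagonal).

R is symmetric with unit diagonal. Assembling:

R = [[1, 0.3015],
 [0.3015, 1]]


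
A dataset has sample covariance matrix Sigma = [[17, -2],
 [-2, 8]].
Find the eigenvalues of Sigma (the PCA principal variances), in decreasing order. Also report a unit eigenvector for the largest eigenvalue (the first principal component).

Step 1 — characteristic polynomial of 2×2 Sigma:
  det(Sigma - λI) = λ² - trace · λ + det = 0.
  trace = 17 + 8 = 25, det = 17·8 - (-2)² = 132.
Step 2 — discriminant:
  Δ = trace² - 4·det = 625 - 528 = 97.
Step 3 — eigenvalues:
  λ = (trace ± √Δ)/2 = (25 ± 9.8489)/2,
  λ_1 = 17.4244,  λ_2 = 7.5756.

Step 4 — unit eigenvector for λ_1: solve (Sigma - λ_1 I)v = 0. First row:
  (17 - 17.4244)·v_x + (-2)·v_y = 0, i.e. (-0.4244)·v_x + (-2)·v_y = 0,
  so v ∝ (b, λ_1 - a) = (-2, 0.4244); multiply by -1 so the first entry is positive: u = (2, -0.4244).
  ||u|| = √((2)² + (-0.4244)²) = √(4.1801) ≈ 2.0445,
  v_1 = u/||u|| ≈ (0.9782, -0.2076) (||v_1|| = 1).

λ_1 = 17.4244,  λ_2 = 7.5756;  v_1 ≈ (0.9782, -0.2076)


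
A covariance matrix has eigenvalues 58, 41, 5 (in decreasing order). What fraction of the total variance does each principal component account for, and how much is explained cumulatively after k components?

Step 1 — total variance = trace(Sigma) = Σ λ_i = 58 + 41 + 5 = 104.

Step 2 — fraction explained by component i = λ_i / Σ λ:
  PC1: 58/104 = 0.5577
  PC2: 41/104 = 0.3942
  PC3: 5/104 = 0.0481

Step 3 — cumulative fraction after k components = (λ_1 + ... + λ_k) / Σ λ:
  k = 1: 58/104 = 0.5577
  k = 2: (58 + 41)/104 = 99/104 = 0.9519
  k = 3: (58 + 41 + 5)/104 = 104/104 = 1

Summary (fraction, with percent):

explained: PC1 0.5577 (55.77%), PC2 0.3942 (39.42%), PC3 0.0481 (4.81%);  cumulative: 0.5577, 0.9519, 1


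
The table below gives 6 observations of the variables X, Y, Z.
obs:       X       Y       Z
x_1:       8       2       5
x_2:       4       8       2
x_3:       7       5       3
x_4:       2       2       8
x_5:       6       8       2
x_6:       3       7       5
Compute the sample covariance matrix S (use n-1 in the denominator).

Step 1 — column means:
  mean(X) = (8 + 4 + 7 + 2 + 6 + 3) / 6 = 30/6 = 5
  mean(Y) = (2 + 8 + 5 + 2 + 8 + 7) / 6 = 32/6 = 5.3333
  mean(Z) = (5 + 2 + 3 + 8 + 2 + 5) / 6 = 25/6 = 4.1667

Step 2 — sample covariance S[i,j] = (1/(n-1)) · Σ_k (x_{k,i} - mean_i) · (x_{k,j} - mean_j), with n-1 = 5.
  S[X,X] = ((3)·(3) + (-1)·(-1) + (2)·(2) + (-3)·(-3) + (1)·(1) + (-2)·(-2)) / 5 = 28/5 = 5.6
  S[X,Y] = ((3)·(-3.3333) + (-1)·(2.6667) + (2)·(-0.3333) + (-3)·(-3.3333) + (1)·(2.6667) + (-2)·(1.6667)) / 5 = -4/5 = -0.8
  S[X,Z] = ((3)·(0.8333) + (-1)·(-2.1667) + (2)·(-1.1667) + (-3)·(3.8333) + (1)·(-2.1667) + (-2)·(0.8333)) / 5 = -13/5 = -2.6
  S[Y,Y] = ((-3.3333)·(-3.3333) + (2.6667)·(2.6667) + (-0.3333)·(-0.3333) + (-3.3333)·(-3.3333) + (2.6667)·(2.6667) + (1.6667)·(1.6667)) / 5 = 39.3333/5 = 7.8667
  S[Y,Z] = ((-3.3333)·(0.8333) + (2.6667)·(-2.1667) + (-0.3333)·(-1.1667) + (-3.3333)·(3.8333) + (2.6667)·(-2.1667) + (1.6667)·(0.8333)) / 5 = -25.3333/5 = -5.0667
  S[Z,Z] = ((0.8333)·(0.8333) + (-2.1667)·(-2.1667) + (-1.1667)·(-1.1667) + (3.8333)·(3.8333) + (-2.1667)·(-2.1667) + (0.8333)·(0.8333)) / 5 = 26.8333/5 = 5.3667

S is symmetric (S[j,i] = S[i,j]). Assembling:

S = [[5.6, -0.8, -2.6],
 [-0.8, 7.8667, -5.0667],
 [-2.6, -5.0667, 5.3667]]


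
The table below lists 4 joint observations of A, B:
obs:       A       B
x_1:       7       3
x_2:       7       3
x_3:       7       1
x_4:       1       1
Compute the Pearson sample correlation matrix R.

Step 1 — column means:
  mean(A) = (7 + 7 + 7 + 1) / 4 = 22/4 = 5.5
  mean(B) = (3 + 3 + 1 + 1) / 4 = 8/4 = 2

Step 2 — sample variances and covariances s[i,j] = (1/(n-1)) · Σ_k (x_{k,i} - mean_i) · (x_{k,j} - mean_j), with n-1 = 3:
  s[A,A] = ((1.5)·(1.5) + (1.5)·(1.5) + (1.5)·(1.5) + (-4.5)·(-4.5)) / 3 = 27/3 = 9
  s[A,B] = ((1.5)·(1) + (1.5)·(1) + (1.5)·(-1) + (-4.5)·(-1)) / 3 = 6/3 = 2
  s[B,B] = ((1)·(1) + (1)·(1) + (-1)·(-1) + (-1)·(-1)) / 3 = 4/3 = 1.3333
  Sample standard deviations s_i = √(s[i,i]):
  s(A) = √(9) = 3
  s(B) = √(1.3333) = 1.1547

Step 3 — r_{ij} = s_{ij} / (s_i · s_j):
  r[A,A] = 1 (diagonal).
  r[A,B] = 2 / (3 · 1.1547) = 2 / 3.4641 = 0.5774
  r[B,B] = 1 (diagonal).

R is symmetric with unit diagonal. Assembling:

R = [[1, 0.5774],
 [0.5774, 1]]


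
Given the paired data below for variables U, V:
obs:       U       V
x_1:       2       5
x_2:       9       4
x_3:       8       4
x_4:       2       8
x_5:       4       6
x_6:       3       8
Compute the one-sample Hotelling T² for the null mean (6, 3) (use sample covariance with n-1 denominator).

Step 1 — sample mean vector:
  mean(U) = (2 + 9 + 8 + 2 + 4 + 3) / 6 = 28/6 = 4.6667
  mean(V) = (5 + 4 + 4 + 8 + 6 + 8) / 6 = 35/6 = 5.8333
  x̄ = (4.6667, 5.8333),  deviation x̄ - mu_0 = (4.6667, 5.8333) - (6, 3) = (-1.3333, 2.8333).

Step 2 — sample covariance matrix, S[i,j] = (1/(n-1)) · Σ_k (x_{k,i} - mean_i) · (x_{k,j} - mean_j), divisor n-1 = 5:
  S[U,U] = ((-2.6667)·(-2.6667) + (4.3333)·(4.3333) + (3.3333)·(3.3333) + (-2.6667)·(-2.6667) + (-0.6667)·(-0.6667) + (-1.6667)·(-1.6667)) / 5 = 47.3333/5 = 9.4667
  S[U,V] = ((-2.6667)·(-0.8333) + (4.3333)·(-1.8333) + (3.3333)·(-1.8333) + (-2.6667)·(2.1667) + (-0.6667)·(0.1667) + (-1.6667)·(2.1667)) / 5 = -21.3333/5 = -4.2667
  S[V,V] = ((-0.8333)·(-0.8333) + (-1.8333)·(-1.8333) + (-1.8333)·(-1.8333) + (2.1667)·(2.1667) + (0.1667)·(0.1667) + (2.1667)·(2.1667)) / 5 = 16.8333/5 = 3.3667
  S = [[9.4667, -4.2667],
 [-4.2667, 3.3667]].

Step 3 — invert S. det(S) = 9.4667·3.3667 - (-4.2667)² = 13.6667.
  S^{-1} = (1/det) · [[d, -b], [-b, a]] = [[0.2463, 0.3122],
 [0.3122, 0.6927]].

Step 4 — quadratic form (x̄ - mu_0)^T · S^{-1} · (x̄ - mu_0):
  S^{-1} · (x̄ - mu_0) = (0.5561, 1.5463),
  (x̄ - mu_0)^T · [...] = (-1.3333)·(0.5561) + (2.8333)·(1.5463) = 3.6398.

Step 5 — scale by n: T² = 6 · 3.6398 = 21.839.

T² ≈ 21.839


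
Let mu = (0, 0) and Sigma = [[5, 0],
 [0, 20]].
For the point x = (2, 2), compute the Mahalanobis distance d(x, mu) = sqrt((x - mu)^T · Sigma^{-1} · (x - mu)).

Step 1 — centre the observation: (x - mu) = (2, 2).

Step 2 — invert Sigma. det(Sigma) = 5·20 - (0)² = 100.
  Sigma^{-1} = (1/det) · [[d, -b], [-b, a]] = [[0.2, 0],
 [0, 0.05]].

Step 3 — form the quadratic (x - mu)^T · Sigma^{-1} · (x - mu):
  Sigma^{-1} · (x - mu) = (0.4, 0.1).
  (x - mu)^T · [Sigma^{-1} · (x - mu)] = (2)·(0.4) + (2)·(0.1) = 1.

Step 4 — take square root: d = √(1) ≈ 1.

d(x, mu) = √(1) ≈ 1


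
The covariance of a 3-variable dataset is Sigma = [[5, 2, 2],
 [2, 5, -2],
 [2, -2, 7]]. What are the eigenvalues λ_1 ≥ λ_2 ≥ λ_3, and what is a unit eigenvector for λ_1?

Step 1 — characteristic polynomial p(λ) = det(λI - Sigma) = λ³ - tr·λ² + c_1·λ - det, where tr = trace, c_1 = sum of the principal 2×2 minors, det = det(Sigma):
  tr = 5 + 5 + 7 = 17,
  c_1 = (5·5 - (2)²) + (5·7 - (2)²) + (5·7 - (-2)²) = 21 + 31 + 31 = 83,
  det = 5·(5·7 - (-2)²) - (2)·((2)·7 - (-2)·(2)) + (2)·((2)·(-2) - 5·(2)) = 5·(31) - (2)·(18) + (2)·(-14) = 91.
  So p(λ) = λ³ - 17λ² + 83λ - 91.
Step 2 — look for an integer root (rational root theorem: any rational root is an integer divisor of 91). Testing λ = 7:
  p(7) = 343 - 833 + 581 - 91 = 0  ✓
  Dividing out (λ - 7): p(λ) = (λ - 7)(λ² - 10λ + 13).
Step 3 — remaining eigenvalues from the quadratic λ² - 10λ + 13 = 0:
  Δ = 10² - 4·13 = 100 - 52 = 48,  λ = (10 ± √48)/2 = (10 ± 6.9282)/2 ≈ 8.4641 or 1.5359.
  Sorted: λ_1 = 8.4641,  λ_2 = 7,  λ_3 = 1.5359  (check: sum = 17 = tr ✓).

Step 4 — unit eigenvector for λ_1 ≈ 8.4641: v spans the null space of (Sigma - λ_1 I), whose rows are
  r_1 = (-3.4641, 2, 2),  r_2 = (2, -3.4641, -2),  r_3 = (2, -2, -1.4641).
  v is orthogonal to every row, so take v ∝ r_1 × r_2 = ((2)·(-2) - (2)·(-3.4641), (2)·(2) - (-3.4641)·(-2), (-3.4641)·(-3.4641) - (2)·(2)) ≈ (2.9282, -2.9282, 8).
  Let u = (2.9282, -2.9282, 8).
  ||u|| = √((2.9282)² + (-2.9282)² + (8)²) = √(81.1487) ≈ 9.0083,  v_1 = u/||u|| ≈ (0.3251, -0.3251, 0.8881) (||v_1|| = 1).

λ_1 = 8.4641,  λ_2 = 7,  λ_3 = 1.5359;  v_1 ≈ (0.3251, -0.3251, 0.8881)


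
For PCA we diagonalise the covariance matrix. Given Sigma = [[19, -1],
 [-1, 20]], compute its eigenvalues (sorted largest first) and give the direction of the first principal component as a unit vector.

Step 1 — characteristic polynomial of 2×2 Sigma:
  det(Sigma - λI) = λ² - trace · λ + det = 0.
  trace = 19 + 20 = 39, det = 19·20 - (-1)² = 379.
Step 2 — discriminant:
  Δ = trace² - 4·det = 1521 - 1516 = 5.
Step 3 — eigenvalues:
  λ = (trace ± √Δ)/2 = (39 ± 2.2361)/2,
  λ_1 = 20.618,  λ_2 = 18.382.

Step 4 — unit eigenvector for λ_1: solve (Sigma - λ_1 I)v = 0. First row:
  (19 - 20.618)·v_x + (-1)·v_y = 0, i.e. (-1.618)·v_x + (-1)·v_y = 0,
  so v ∝ (b, λ_1 - a) = (-1, 1.618); multiply by -1 so the first entry is positive: u = (1, -1.618).
  ||u|| = √((1)² + (-1.618)²) = √(3.618) ≈ 1.9021,
  v_1 = u/||u|| ≈ (0.5257, -0.8507) (||v_1|| = 1).

λ_1 = 20.618,  λ_2 = 18.382;  v_1 ≈ (0.5257, -0.8507)


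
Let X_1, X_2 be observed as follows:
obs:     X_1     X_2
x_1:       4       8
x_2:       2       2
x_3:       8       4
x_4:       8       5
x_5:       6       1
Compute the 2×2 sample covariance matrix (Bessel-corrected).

Step 1 — column means:
  mean(X_1) = (4 + 2 + 8 + 8 + 6) / 5 = 28/5 = 5.6
  mean(X_2) = (8 + 2 + 4 + 5 + 1) / 5 = 20/5 = 4

Step 2 — sample covariance S[i,j] = (1/(n-1)) · Σ_k (x_{k,i} - mean_i) · (x_{k,j} - mean_j), with n-1 = 4.
  S[X_1,X_1] = ((-1.6)·(-1.6) + (-3.6)·(-3.6) + (2.4)·(2.4) + (2.4)·(2.4) + (0.4)·(0.4)) / 4 = 27.2/4 = 6.8
  S[X_1,X_2] = ((-1.6)·(4) + (-3.6)·(-2) + (2.4)·(0) + (2.4)·(1) + (0.4)·(-3)) / 4 = 2/4 = 0.5
  S[X_2,X_2] = ((4)·(4) + (-2)·(-2) + (0)·(0) + (1)·(1) + (-3)·(-3)) / 4 = 30/4 = 7.5

S is symmetric (S[j,i] = S[i,j]). Assembling:

S = [[6.8, 0.5],
 [0.5, 7.5]]


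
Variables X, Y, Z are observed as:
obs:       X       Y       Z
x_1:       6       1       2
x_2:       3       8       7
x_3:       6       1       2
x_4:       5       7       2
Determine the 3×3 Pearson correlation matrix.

Step 1 — column means:
  mean(X) = (6 + 3 + 6 + 5) / 4 = 20/4 = 5
  mean(Y) = (1 + 8 + 1 + 7) / 4 = 17/4 = 4.25
  mean(Z) = (2 + 7 + 2 + 2) / 4 = 13/4 = 3.25

Step 2 — sample variances and covariances s[i,j] = (1/(n-1)) · Σ_k (x_{k,i} - mean_i) · (x_{k,j} - mean_j), with n-1 = 3:
  s[X,X] = ((1)·(1) + (-2)·(-2) + (1)·(1) + (0)·(0)) / 3 = 6/3 = 2
  s[X,Y] = ((1)·(-3.25) + (-2)·(3.75) + (1)·(-3.25) + (0)·(2.75)) / 3 = -14/3 = -4.6667
  s[X,Z] = ((1)·(-1.25) + (-2)·(3.75) + (1)·(-1.25) + (0)·(-1.25)) / 3 = -10/3 = -3.3333
  s[Y,Y] = ((-3.25)·(-3.25) + (3.75)·(3.75) + (-3.25)·(-3.25) + (2.75)·(2.75)) / 3 = 42.75/3 = 14.25
  s[Y,Z] = ((-3.25)·(-1.25) + (3.75)·(3.75) + (-3.25)·(-1.25) + (2.75)·(-1.25)) / 3 = 18.75/3 = 6.25
  s[Z,Z] = ((-1.25)·(-1.25) + (3.75)·(3.75) + (-1.25)·(-1.25) + (-1.25)·(-1.25)) / 3 = 18.75/3 = 6.25
  Sample standard deviations s_i = √(s[i,i]):
  s(X) = √(2) = 1.4142
  s(Y) = √(14.25) = 3.7749
  s(Z) = √(6.25) = 2.5

Step 3 — r_{ij} = s_{ij} / (s_i · s_j):
  r[X,X] = 1 (diagonal).
  r[X,Y] = -4.6667 / (1.4142 · 3.7749) = -4.6667 / 5.3385 = -0.8741
  r[X,Z] = -3.3333 / (1.4142 · 2.5) = -3.3333 / 3.5355 = -0.9428
  r[Y,Y] = 1 (diagonal).
  r[Y,Z] = 6.25 / (3.7749 · 2.5) = 6.25 / 9.4373 = 0.6623
  r[Z,Z] = 1 (diagonal).

R is symmetric with unit diagonal. Assembling:

R = [[1, -0.8741, -0.9428],
 [-0.8741, 1, 0.6623],
 [-0.9428, 0.6623, 1]]


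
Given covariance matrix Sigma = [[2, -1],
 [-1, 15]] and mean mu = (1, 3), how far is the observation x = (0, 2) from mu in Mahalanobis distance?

Step 1 — centre the observation: (x - mu) = (-1, -1).

Step 2 — invert Sigma. det(Sigma) = 2·15 - (-1)² = 29.
  Sigma^{-1} = (1/det) · [[d, -b], [-b, a]] = [[0.5172, 0.0345],
 [0.0345, 0.069]].

Step 3 — form the quadratic (x - mu)^T · Sigma^{-1} · (x - mu):
  Sigma^{-1} · (x - mu) = (-0.5517, -0.1034).
  (x - mu)^T · [Sigma^{-1} · (x - mu)] = (-1)·(-0.5517) + (-1)·(-0.1034) = 0.6552.

Step 4 — take square root: d = √(0.6552) ≈ 0.8094.

d(x, mu) = √(0.6552) ≈ 0.8094


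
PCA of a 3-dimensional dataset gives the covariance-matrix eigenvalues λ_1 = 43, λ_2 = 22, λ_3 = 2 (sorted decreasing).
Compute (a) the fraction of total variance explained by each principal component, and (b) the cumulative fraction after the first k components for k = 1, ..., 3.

Step 1 — total variance = trace(Sigma) = Σ λ_i = 43 + 22 + 2 = 67.

Step 2 — fraction explained by component i = λ_i / Σ λ:
  PC1: 43/67 = 0.6418
  PC2: 22/67 = 0.3284
  PC3: 2/67 = 0.0299

Step 3 — cumulative fraction after k components = (λ_1 + ... + λ_k) / Σ λ:
  k = 1: 43/67 = 0.6418
  k = 2: (43 + 22)/67 = 65/67 = 0.9701
  k = 3: (43 + 22 + 2)/67 = 67/67 = 1

Summary (fraction, with percent):

explained: PC1 0.6418 (64.18%), PC2 0.3284 (32.84%), PC3 0.0299 (2.99%);  cumulative: 0.6418, 0.9701, 1


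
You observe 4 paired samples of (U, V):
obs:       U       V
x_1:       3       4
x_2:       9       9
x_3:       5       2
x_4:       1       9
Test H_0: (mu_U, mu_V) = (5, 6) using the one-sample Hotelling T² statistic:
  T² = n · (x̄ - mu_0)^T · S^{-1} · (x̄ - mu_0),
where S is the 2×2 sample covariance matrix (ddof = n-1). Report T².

Step 1 — sample mean vector:
  mean(U) = (3 + 9 + 5 + 1) / 4 = 18/4 = 4.5
  mean(V) = (4 + 9 + 2 + 9) / 4 = 24/4 = 6
  x̄ = (4.5, 6),  deviation x̄ - mu_0 = (4.5, 6) - (5, 6) = (-0.5, 0).

Step 2 — sample covariance matrix, S[i,j] = (1/(n-1)) · Σ_k (x_{k,i} - mean_i) · (x_{k,j} - mean_j), divisor n-1 = 3:
  S[U,U] = ((-1.5)·(-1.5) + (4.5)·(4.5) + (0.5)·(0.5) + (-3.5)·(-3.5)) / 3 = 35/3 = 11.6667
  S[U,V] = ((-1.5)·(-2) + (4.5)·(3) + (0.5)·(-4) + (-3.5)·(3)) / 3 = 4/3 = 1.3333
  S[V,V] = ((-2)·(-2) + (3)·(3) + (-4)·(-4) + (3)·(3)) / 3 = 38/3 = 12.6667
  S = [[11.6667, 1.3333],
 [1.3333, 12.6667]].

Step 3 — invert S. det(S) = 11.6667·12.6667 - (1.3333)² = 146.
  S^{-1} = (1/det) · [[d, -b], [-b, a]] = [[0.0868, -0.0091],
 [-0.0091, 0.0799]].

Step 4 — quadratic form (x̄ - mu_0)^T · S^{-1} · (x̄ - mu_0):
  S^{-1} · (x̄ - mu_0) = (-0.0434, 0.0046),
  (x̄ - mu_0)^T · [...] = (-0.5)·(-0.0434) + (0)·(0.0046) = 0.0217.

Step 5 — scale by n: T² = 4 · 0.0217 = 0.0868.

T² ≈ 0.0868


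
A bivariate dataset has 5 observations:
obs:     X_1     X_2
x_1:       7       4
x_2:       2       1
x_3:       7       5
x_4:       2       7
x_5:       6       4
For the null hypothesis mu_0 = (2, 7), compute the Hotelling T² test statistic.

Step 1 — sample mean vector:
  mean(X_1) = (7 + 2 + 7 + 2 + 6) / 5 = 24/5 = 4.8
  mean(X_2) = (4 + 1 + 5 + 7 + 4) / 5 = 21/5 = 4.2
  x̄ = (4.8, 4.2),  deviation x̄ - mu_0 = (4.8, 4.2) - (2, 7) = (2.8, -2.8).

Step 2 — sample covariance matrix, S[i,j] = (1/(n-1)) · Σ_k (x_{k,i} - mean_i) · (x_{k,j} - mean_j), divisor n-1 = 4:
  S[X_1,X_1] = ((2.2)·(2.2) + (-2.8)·(-2.8) + (2.2)·(2.2) + (-2.8)·(-2.8) + (1.2)·(1.2)) / 4 = 26.8/4 = 6.7
  S[X_1,X_2] = ((2.2)·(-0.2) + (-2.8)·(-3.2) + (2.2)·(0.8) + (-2.8)·(2.8) + (1.2)·(-0.2)) / 4 = 2.2/4 = 0.55
  S[X_2,X_2] = ((-0.2)·(-0.2) + (-3.2)·(-3.2) + (0.8)·(0.8) + (2.8)·(2.8) + (-0.2)·(-0.2)) / 4 = 18.8/4 = 4.7
  S = [[6.7, 0.55],
 [0.55, 4.7]].

Step 3 — invert S. det(S) = 6.7·4.7 - (0.55)² = 31.1875.
  S^{-1} = (1/det) · [[d, -b], [-b, a]] = [[0.1507, -0.0176],
 [-0.0176, 0.2148]].

Step 4 — quadratic form (x̄ - mu_0)^T · S^{-1} · (x̄ - mu_0):
  S^{-1} · (x̄ - mu_0) = (0.4713, -0.6509),
  (x̄ - mu_0)^T · [...] = (2.8)·(0.4713) + (-2.8)·(-0.6509) = 3.1423.

Step 5 — scale by n: T² = 5 · 3.1423 = 15.7114.

T² ≈ 15.7114


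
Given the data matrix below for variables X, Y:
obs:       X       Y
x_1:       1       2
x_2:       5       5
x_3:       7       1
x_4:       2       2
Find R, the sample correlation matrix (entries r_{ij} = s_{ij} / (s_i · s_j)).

Step 1 — column means:
  mean(X) = (1 + 5 + 7 + 2) / 4 = 15/4 = 3.75
  mean(Y) = (2 + 5 + 1 + 2) / 4 = 10/4 = 2.5

Step 2 — sample variances and covariances s[i,j] = (1/(n-1)) · Σ_k (x_{k,i} - mean_i) · (x_{k,j} - mean_j), with n-1 = 3:
  s[X,X] = ((-2.75)·(-2.75) + (1.25)·(1.25) + (3.25)·(3.25) + (-1.75)·(-1.75)) / 3 = 22.75/3 = 7.5833
  s[X,Y] = ((-2.75)·(-0.5) + (1.25)·(2.5) + (3.25)·(-1.5) + (-1.75)·(-0.5)) / 3 = 0.5/3 = 0.1667
  s[Y,Y] = ((-0.5)·(-0.5) + (2.5)·(2.5) + (-1.5)·(-1.5) + (-0.5)·(-0.5)) / 3 = 9/3 = 3
  Sample standard deviations s_i = √(s[i,i]):
  s(X) = √(7.5833) = 2.7538
  s(Y) = √(3) = 1.7321

Step 3 — r_{ij} = s_{ij} / (s_i · s_j):
  r[X,X] = 1 (diagonal).
  r[X,Y] = 0.1667 / (2.7538 · 1.7321) = 0.1667 / 4.7697 = 0.0349
  r[Y,Y] = 1 (diagonal).

R is symmetric with unit diagonal. Assembling:

R = [[1, 0.0349],
 [0.0349, 1]]


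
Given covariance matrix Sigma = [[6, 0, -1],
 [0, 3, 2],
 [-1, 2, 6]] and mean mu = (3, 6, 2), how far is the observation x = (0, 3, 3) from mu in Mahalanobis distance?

Step 1 — centre the observation: (x - mu) = (-3, -3, 1).

Step 2 — invert Sigma (cofactor / det for 3×3, or solve directly):
  Sigma^{-1} = [[0.1728, -0.0247, 0.037],
 [-0.0247, 0.4321, -0.1481],
 [0.037, -0.1481, 0.2222]].

Step 3 — form the quadratic (x - mu)^T · Sigma^{-1} · (x - mu):
  Sigma^{-1} · (x - mu) = (-0.4074, -1.3704, 0.5556).
  (x - mu)^T · [Sigma^{-1} · (x - mu)] = (-3)·(-0.4074) + (-3)·(-1.3704) + (1)·(0.5556) = 5.8889.

Step 4 — take square root: d = √(5.8889) ≈ 2.4267.

d(x, mu) = √(5.8889) ≈ 2.4267


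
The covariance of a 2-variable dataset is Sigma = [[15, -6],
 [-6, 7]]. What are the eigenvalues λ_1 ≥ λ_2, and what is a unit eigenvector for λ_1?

Step 1 — characteristic polynomial of 2×2 Sigma:
  det(Sigma - λI) = λ² - trace · λ + det = 0.
  trace = 15 + 7 = 22, det = 15·7 - (-6)² = 69.
Step 2 — discriminant:
  Δ = trace² - 4·det = 484 - 276 = 208.
Step 3 — eigenvalues:
  λ = (trace ± √Δ)/2 = (22 ± 14.4222)/2,
  λ_1 = 18.2111,  λ_2 = 3.7889.

Step 4 — unit eigenvector for λ_1: solve (Sigma - λ_1 I)v = 0. First row:
  (15 - 18.2111)·v_x + (-6)·v_y = 0, i.e. (-3.2111)·v_x + (-6)·v_y = 0,
  so v ∝ (b, λ_1 - a) = (-6, 3.2111); multiply by -1 so the first entry is positive: u = (6, -3.2111).
  ||u|| = √((6)² + (-3.2111)²) = √(46.3112) ≈ 6.8052,
  v_1 = u/||u|| ≈ (0.8817, -0.4719) (||v_1|| = 1).

λ_1 = 18.2111,  λ_2 = 3.7889;  v_1 ≈ (0.8817, -0.4719)


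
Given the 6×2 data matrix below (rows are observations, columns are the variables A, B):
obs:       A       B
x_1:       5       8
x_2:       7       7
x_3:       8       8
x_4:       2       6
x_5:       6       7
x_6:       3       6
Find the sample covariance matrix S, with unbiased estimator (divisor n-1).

Step 1 — column means:
  mean(A) = (5 + 7 + 8 + 2 + 6 + 3) / 6 = 31/6 = 5.1667
  mean(B) = (8 + 7 + 8 + 6 + 7 + 6) / 6 = 42/6 = 7

Step 2 — sample covariance S[i,j] = (1/(n-1)) · Σ_k (x_{k,i} - mean_i) · (x_{k,j} - mean_j), with n-1 = 5.
  S[A,A] = ((-0.1667)·(-0.1667) + (1.8333)·(1.8333) + (2.8333)·(2.8333) + (-3.1667)·(-3.1667) + (0.8333)·(0.8333) + (-2.1667)·(-2.1667)) / 5 = 26.8333/5 = 5.3667
  S[A,B] = ((-0.1667)·(1) + (1.8333)·(0) + (2.8333)·(1) + (-3.1667)·(-1) + (0.8333)·(0) + (-2.1667)·(-1)) / 5 = 8/5 = 1.6
  S[B,B] = ((1)·(1) + (0)·(0) + (1)·(1) + (-1)·(-1) + (0)·(0) + (-1)·(-1)) / 5 = 4/5 = 0.8

S is symmetric (S[j,i] = S[i,j]). Assembling:

S = [[5.3667, 1.6],
 [1.6, 0.8]]


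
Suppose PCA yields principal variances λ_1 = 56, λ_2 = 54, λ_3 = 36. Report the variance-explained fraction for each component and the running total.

Step 1 — total variance = trace(Sigma) = Σ λ_i = 56 + 54 + 36 = 146.

Step 2 — fraction explained by component i = λ_i / Σ λ:
  PC1: 56/146 = 0.3836
  PC2: 54/146 = 0.3699
  PC3: 36/146 = 0.2466

Step 3 — cumulative fraction after k components = (λ_1 + ... + λ_k) / Σ λ:
  k = 1: 56/146 = 0.3836
  k = 2: (56 + 54)/146 = 110/146 = 0.7534
  k = 3: (56 + 54 + 36)/146 = 146/146 = 1

Summary (fraction, with percent):

explained: PC1 0.3836 (38.36%), PC2 0.3699 (36.99%), PC3 0.2466 (24.66%);  cumulative: 0.3836, 0.7534, 1


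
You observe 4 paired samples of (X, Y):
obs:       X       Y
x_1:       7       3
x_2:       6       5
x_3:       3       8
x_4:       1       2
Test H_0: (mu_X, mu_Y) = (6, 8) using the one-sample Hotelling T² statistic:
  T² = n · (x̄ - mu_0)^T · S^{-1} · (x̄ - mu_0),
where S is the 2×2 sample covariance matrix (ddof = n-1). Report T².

Step 1 — sample mean vector:
  mean(X) = (7 + 6 + 3 + 1) / 4 = 17/4 = 4.25
  mean(Y) = (3 + 5 + 8 + 2) / 4 = 18/4 = 4.5
  x̄ = (4.25, 4.5),  deviation x̄ - mu_0 = (4.25, 4.5) - (6, 8) = (-1.75, -3.5).

Step 2 — sample covariance matrix, S[i,j] = (1/(n-1)) · Σ_k (x_{k,i} - mean_i) · (x_{k,j} - mean_j), divisor n-1 = 3:
  S[X,X] = ((2.75)·(2.75) + (1.75)·(1.75) + (-1.25)·(-1.25) + (-3.25)·(-3.25)) / 3 = 22.75/3 = 7.5833
  S[X,Y] = ((2.75)·(-1.5) + (1.75)·(0.5) + (-1.25)·(3.5) + (-3.25)·(-2.5)) / 3 = 0.5/3 = 0.1667
  S[Y,Y] = ((-1.5)·(-1.5) + (0.5)·(0.5) + (3.5)·(3.5) + (-2.5)·(-2.5)) / 3 = 21/3 = 7
  S = [[7.5833, 0.1667],
 [0.1667, 7]].

Step 3 — invert S. det(S) = 7.5833·7 - (0.1667)² = 53.0556.
  S^{-1} = (1/det) · [[d, -b], [-b, a]] = [[0.1319, -0.0031],
 [-0.0031, 0.1429]].

Step 4 — quadratic form (x̄ - mu_0)^T · S^{-1} · (x̄ - mu_0):
  S^{-1} · (x̄ - mu_0) = (-0.2199, -0.4948),
  (x̄ - mu_0)^T · [...] = (-1.75)·(-0.2199) + (-3.5)·(-0.4948) = 2.1165.

Step 5 — scale by n: T² = 4 · 2.1165 = 8.466.

T² ≈ 8.466
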